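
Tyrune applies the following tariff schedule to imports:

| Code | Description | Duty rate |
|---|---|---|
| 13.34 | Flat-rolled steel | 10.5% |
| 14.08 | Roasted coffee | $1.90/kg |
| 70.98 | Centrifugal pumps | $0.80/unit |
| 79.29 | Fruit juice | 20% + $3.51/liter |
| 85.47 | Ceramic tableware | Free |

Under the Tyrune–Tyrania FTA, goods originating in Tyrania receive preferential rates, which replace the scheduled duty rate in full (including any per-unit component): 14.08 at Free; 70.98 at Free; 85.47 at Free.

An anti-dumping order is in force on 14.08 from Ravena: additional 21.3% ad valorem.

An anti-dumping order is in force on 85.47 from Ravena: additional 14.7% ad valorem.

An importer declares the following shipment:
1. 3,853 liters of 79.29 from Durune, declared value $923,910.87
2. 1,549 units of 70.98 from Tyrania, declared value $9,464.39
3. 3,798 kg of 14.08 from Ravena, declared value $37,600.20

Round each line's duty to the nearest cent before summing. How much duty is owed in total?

Line 1 (79.29, Durune, 3,853 liters, $923,910.87):
Base rate for 79.29 is 20% + $3.51/liter.
Duty = $923,910.87 × 20% + 3,853 × $3.51 = $198,306.20.
Line 2 (70.98, Tyrania, 1,549 units, $9,464.39):
Base rate for 70.98 is $0.80/unit.
Origin Tyrania qualifies under the Tyrune–Tyrania agreement and 70.98 is covered: preferential rate Free applies instead.
Duty = $9,464.39 × 0% = $0.00.
Line 3 (14.08, Ravena, 3,798 kg, $37,600.20):
Base rate for 14.08 is $1.90/kg.
14.08 has an FTA preferential rate, but origin Ravena is not Tyrania; base rate stands.
Additional duty on 14.08 from Ravena: +21.3% ad valorem. Applied ad valorem rate = 21.3%.
Duty = $37,600.20 × 21.3% + 3,798 × $1.90 = $15,225.04.
Total = $198,306.20 + $0.00 + $15,225.04 = $213,531.24.

$213,531.24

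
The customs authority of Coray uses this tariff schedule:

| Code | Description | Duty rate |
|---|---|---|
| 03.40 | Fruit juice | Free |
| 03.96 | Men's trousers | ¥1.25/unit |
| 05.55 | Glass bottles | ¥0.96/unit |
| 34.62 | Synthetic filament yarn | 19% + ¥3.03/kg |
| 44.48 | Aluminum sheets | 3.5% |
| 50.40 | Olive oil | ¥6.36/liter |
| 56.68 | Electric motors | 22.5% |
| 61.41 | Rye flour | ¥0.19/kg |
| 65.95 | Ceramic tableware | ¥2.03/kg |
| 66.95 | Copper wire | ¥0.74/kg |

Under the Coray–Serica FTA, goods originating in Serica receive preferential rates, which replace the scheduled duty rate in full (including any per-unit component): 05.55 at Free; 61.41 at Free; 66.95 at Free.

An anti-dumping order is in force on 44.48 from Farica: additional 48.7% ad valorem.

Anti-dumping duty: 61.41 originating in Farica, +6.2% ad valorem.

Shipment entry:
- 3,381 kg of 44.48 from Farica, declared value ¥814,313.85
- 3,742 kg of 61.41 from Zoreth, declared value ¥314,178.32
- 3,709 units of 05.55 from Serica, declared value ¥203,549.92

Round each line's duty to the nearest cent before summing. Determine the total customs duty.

Line 1 (44.48, Farica, 3,381 kg, ¥814,313.85):
Base rate for 44.48 is 3.5%.
Additional duty on 44.48 from Farica: +48.7%. Applied ad valorem rate: 3.5% + 48.7% = 52.2%.
Duty = ¥814,313.85 × 52.2% = ¥425,071.83.
Line 2 (61.41, Zoreth, 3,742 kg, ¥314,178.32):
Base rate for 61.41 is ¥0.19/kg.
61.41 has an FTA preferential rate, but origin Zoreth is not Serica; base rate stands.
The additional-duty order on 61.41 targets Farica, not Zoreth; it does not apply.
Duty = 3,742 × ¥0.19 = ¥710.98.
Line 3 (05.55, Serica, 3,709 units, ¥203,549.92):
Base rate for 05.55 is ¥0.96/unit.
Origin Serica qualifies under the Coray–Serica agreement and 05.55 is covered: preferential rate Free applies instead.
Duty = ¥203,549.92 × 0% = ¥0.00.
Total = ¥425,071.83 + ¥710.98 + ¥0.00 = ¥425,782.81.

¥425,782.81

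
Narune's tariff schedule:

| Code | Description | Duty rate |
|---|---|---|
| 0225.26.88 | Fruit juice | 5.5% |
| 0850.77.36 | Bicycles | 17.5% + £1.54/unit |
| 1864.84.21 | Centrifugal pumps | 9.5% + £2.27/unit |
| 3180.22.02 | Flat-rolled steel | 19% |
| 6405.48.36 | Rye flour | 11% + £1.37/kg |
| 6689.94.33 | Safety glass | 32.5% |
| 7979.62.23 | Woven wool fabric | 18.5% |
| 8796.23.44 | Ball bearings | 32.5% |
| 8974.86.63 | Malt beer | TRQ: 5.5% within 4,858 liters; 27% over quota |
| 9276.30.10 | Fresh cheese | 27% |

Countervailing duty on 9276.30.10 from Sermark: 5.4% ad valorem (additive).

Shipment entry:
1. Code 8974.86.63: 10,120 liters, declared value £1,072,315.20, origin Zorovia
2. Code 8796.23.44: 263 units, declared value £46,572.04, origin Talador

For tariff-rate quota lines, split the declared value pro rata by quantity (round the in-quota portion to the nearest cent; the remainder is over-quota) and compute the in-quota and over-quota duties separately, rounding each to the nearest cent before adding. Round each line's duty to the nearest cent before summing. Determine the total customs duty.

Line 1 (8974.86.63, Zorovia, 10,120 liters, £1,072,315.20):
Code 8974.86.63 is under a tariff-rate quota (threshold 4,858 liters). In-quota: 4,858 liters at 5.5%; over-quota: 5,262 liters at 27%.
Pro-rata value split: in-quota = £1,072,315.20 × 4,858/10,120 = £514,753.68; over-quota = £1,072,315.20 − £514,753.68 = £557,561.52.
In-quota duty = £514,753.68 × 5.5% = £28,311.45. Over-quota duty = £557,561.52 × 27% = £150,541.61.
Line duty = £28,311.45 + £150,541.61 = £178,853.06.
Line 2 (8796.23.44, Talador, 263 units, £46,572.04):
Base rate for 8796.23.44 is 32.5%.
Duty = £46,572.04 × 32.5% = £15,135.91.
Total = £178,853.06 + £15,135.91 = £193,988.97.

£193,988.97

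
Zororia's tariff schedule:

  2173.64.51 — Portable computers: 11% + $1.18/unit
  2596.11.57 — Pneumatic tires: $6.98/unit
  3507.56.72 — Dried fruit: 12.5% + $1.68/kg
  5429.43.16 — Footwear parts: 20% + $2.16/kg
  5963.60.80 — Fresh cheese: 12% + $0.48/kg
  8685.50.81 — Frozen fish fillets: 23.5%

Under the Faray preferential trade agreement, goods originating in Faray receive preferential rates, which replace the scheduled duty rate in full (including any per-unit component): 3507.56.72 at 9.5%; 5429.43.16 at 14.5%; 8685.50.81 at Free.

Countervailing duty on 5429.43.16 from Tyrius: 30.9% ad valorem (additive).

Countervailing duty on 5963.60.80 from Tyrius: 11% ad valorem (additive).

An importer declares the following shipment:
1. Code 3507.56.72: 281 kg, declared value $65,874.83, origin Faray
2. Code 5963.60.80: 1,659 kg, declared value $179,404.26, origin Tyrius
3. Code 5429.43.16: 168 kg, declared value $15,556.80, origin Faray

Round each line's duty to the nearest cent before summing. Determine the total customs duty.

Line 1 (3507.56.72, Faray, 281 kg, $65,874.83):
Base rate for 3507.56.72 is 12.5% + $1.68/kg.
Origin Faray qualifies under the Zororia–Faray agreement and 3507.56.72 is covered: preferential rate 9.5% applies instead.
Duty = $65,874.83 × 9.5% = $6,258.11.
Line 2 (5963.60.80, Tyrius, 1,659 kg, $179,404.26):
Base rate for 5963.60.80 is 12% + $0.48/kg.
Additional duty on 5963.60.80 from Tyrius: +11%. Applied ad valorem rate: 12% + 11% = 23%.
Duty = $179,404.26 × 23% + 1,659 × $0.48 = $42,059.30.
Line 3 (5429.43.16, Faray, 168 kg, $15,556.80):
Base rate for 5429.43.16 is 20% + $2.16/kg.
Origin Faray qualifies under the Zororia–Faray agreement and 5429.43.16 is covered: preferential rate 14.5% applies instead.
The additional-duty order on 5429.43.16 targets Tyrius, not Faray; it does not apply.
Duty = $15,556.80 × 14.5% = $2,255.74.
Total = $6,258.11 + $42,059.30 + $2,255.74 = $50,573.15.

$50,573.15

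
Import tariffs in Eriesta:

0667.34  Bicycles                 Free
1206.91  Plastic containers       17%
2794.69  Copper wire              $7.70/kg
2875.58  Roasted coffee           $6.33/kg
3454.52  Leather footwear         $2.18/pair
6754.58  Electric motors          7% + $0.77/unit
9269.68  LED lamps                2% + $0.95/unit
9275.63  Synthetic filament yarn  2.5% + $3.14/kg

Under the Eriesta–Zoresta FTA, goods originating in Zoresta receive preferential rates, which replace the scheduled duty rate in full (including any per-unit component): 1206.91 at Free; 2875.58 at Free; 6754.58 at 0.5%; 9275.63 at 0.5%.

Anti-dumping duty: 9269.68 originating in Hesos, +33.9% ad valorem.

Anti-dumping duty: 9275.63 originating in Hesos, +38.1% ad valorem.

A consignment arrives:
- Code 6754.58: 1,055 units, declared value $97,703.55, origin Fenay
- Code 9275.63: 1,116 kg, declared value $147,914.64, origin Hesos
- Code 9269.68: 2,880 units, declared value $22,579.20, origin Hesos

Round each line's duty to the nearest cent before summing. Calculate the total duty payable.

Line 1 (6754.58, Fenay, 1,055 units, $97,703.55):
Base rate for 6754.58 is 7% + $0.77/unit.
6754.58 has an FTA preferential rate, but origin Fenay is not Zoresta; base rate stands.
Duty = $97,703.55 × 7% + 1,055 × $0.77 = $7,651.60.
Line 2 (9275.63, Hesos, 1,116 kg, $147,914.64):
Base rate for 9275.63 is 2.5% + $3.14/kg.
9275.63 has an FTA preferential rate, but origin Hesos is not Zoresta; base rate stands.
Additional duty on 9275.63 from Hesos: +38.1%. Applied ad valorem rate: 2.5% + 38.1% = 40.6%.
Duty = $147,914.64 × 40.6% + 1,116 × $3.14 = $63,557.58.
Line 3 (9269.68, Hesos, 2,880 units, $22,579.20):
Base rate for 9269.68 is 2% + $0.95/unit.
Additional duty on 9269.68 from Hesos: +33.9%. Applied ad valorem rate: 2% + 33.9% = 35.9%.
Duty = $22,579.20 × 35.9% + 2,880 × $0.95 = $10,841.93.
Total = $7,651.60 + $63,557.58 + $10,841.93 = $82,051.11.

$82,051.11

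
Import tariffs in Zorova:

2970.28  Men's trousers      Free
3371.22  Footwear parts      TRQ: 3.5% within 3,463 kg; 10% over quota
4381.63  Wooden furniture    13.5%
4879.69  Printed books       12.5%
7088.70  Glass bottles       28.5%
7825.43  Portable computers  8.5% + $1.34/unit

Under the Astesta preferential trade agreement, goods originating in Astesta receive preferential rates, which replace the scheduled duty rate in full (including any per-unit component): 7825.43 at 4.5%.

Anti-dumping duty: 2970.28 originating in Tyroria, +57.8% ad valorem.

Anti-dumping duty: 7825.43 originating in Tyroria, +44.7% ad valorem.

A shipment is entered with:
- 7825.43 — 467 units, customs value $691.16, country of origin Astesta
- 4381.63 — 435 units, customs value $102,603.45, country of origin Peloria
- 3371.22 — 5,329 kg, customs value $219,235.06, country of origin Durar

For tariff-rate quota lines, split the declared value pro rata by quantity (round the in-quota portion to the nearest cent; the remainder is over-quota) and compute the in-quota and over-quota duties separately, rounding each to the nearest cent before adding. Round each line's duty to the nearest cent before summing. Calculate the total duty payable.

Line 1 (7825.43, Astesta, 467 units, $691.16):
Base rate for 7825.43 is 8.5% + $1.34/unit.
Origin Astesta qualifies under the Zorova–Astesta agreement and 7825.43 is covered: preferential rate 4.5% applies instead.
The additional-duty order on 7825.43 targets Tyroria, not Astesta; it does not apply.
Duty = $691.16 × 4.5% = $31.10.
Line 2 (4381.63, Peloria, 435 units, $102,603.45):
Base rate for 4381.63 is 13.5%.
Duty = $102,603.45 × 13.5% = $13,851.47.
Line 3 (3371.22, Durar, 5,329 kg, $219,235.06):
Code 3371.22 is under a tariff-rate quota (threshold 3,463 kg). In-quota: 3,463 kg at 3.5%; over-quota: 1,866 kg at 10%.
Pro-rata value split: in-quota = $219,235.06 × 3,463/5,329 = $142,467.82; over-quota = $219,235.06 − $142,467.82 = $76,767.24.
In-quota duty = $142,467.82 × 3.5% = $4,986.37. Over-quota duty = $76,767.24 × 10% = $7,676.72.
Line duty = $4,986.37 + $7,676.72 = $12,663.09.
Total = $31.10 + $13,851.47 + $12,663.09 = $26,545.66.

$26,545.66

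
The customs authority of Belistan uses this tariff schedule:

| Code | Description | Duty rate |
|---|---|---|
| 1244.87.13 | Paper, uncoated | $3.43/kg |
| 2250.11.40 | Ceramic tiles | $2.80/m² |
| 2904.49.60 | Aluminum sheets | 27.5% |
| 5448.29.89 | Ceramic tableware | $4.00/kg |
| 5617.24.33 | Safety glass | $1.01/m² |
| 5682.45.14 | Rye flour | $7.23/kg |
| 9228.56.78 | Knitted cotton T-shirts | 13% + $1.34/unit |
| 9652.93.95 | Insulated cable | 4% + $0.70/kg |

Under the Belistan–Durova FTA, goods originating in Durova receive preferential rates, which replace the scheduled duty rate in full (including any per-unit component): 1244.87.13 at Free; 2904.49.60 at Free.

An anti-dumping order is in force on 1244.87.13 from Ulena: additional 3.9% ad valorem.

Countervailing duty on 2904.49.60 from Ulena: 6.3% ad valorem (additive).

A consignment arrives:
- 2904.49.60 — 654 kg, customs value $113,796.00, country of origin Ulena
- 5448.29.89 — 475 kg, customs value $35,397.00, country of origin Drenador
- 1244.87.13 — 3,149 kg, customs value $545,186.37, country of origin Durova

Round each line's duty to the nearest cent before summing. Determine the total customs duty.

$40,363.05

Line 1 (2904.49.60, Ulena, 654 kg, $113,796.00):
Base rate for 2904.49.60 is 27.5%.
2904.49.60 has an FTA preferential rate, but origin Ulena is not Durova; base rate stands.
Additional duty on 2904.49.60 from Ulena: +6.3%. Applied ad valorem rate: 27.5% + 6.3% = 33.8%.
Duty = $113,796.00 × 33.8% = $38,463.05.
Line 2 (5448.29.89, Drenador, 475 kg, $35,397.00):
Base rate for 5448.29.89 is $4.00/kg.
Duty = 475 × $4.00 = $1,900.00.
Line 3 (1244.87.13, Durova, 3,149 kg, $545,186.37):
Base rate for 1244.87.13 is $3.43/kg.
Origin Durova qualifies under the Belistan–Durova agreement and 1244.87.13 is covered: preferential rate Free applies instead.
The additional-duty order on 1244.87.13 targets Ulena, not Durova; it does not apply.
Duty = $545,186.37 × 0% = $0.00.
Total = $38,463.05 + $1,900.00 + $0.00 = $40,363.05.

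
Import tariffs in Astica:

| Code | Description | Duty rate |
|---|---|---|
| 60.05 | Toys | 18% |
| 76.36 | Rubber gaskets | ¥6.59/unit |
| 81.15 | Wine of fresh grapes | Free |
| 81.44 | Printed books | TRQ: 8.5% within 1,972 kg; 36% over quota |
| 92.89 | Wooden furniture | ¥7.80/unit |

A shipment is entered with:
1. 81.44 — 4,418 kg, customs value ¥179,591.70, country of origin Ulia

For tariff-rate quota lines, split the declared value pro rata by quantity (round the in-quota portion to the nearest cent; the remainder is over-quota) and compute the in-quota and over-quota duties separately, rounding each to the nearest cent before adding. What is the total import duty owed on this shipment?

¥42,608.51

Line 1 (81.44, Ulia, 4,418 kg, ¥179,591.70):
Code 81.44 is under a tariff-rate quota (threshold 1,972 kg). In-quota: 1,972 kg at 8.5%; over-quota: 2,446 kg at 36%.
Pro-rata value split: in-quota = ¥179,591.70 × 1,972/4,418 = ¥80,161.80; over-quota = ¥179,591.70 − ¥80,161.80 = ¥99,429.90.
In-quota duty = ¥80,161.80 × 8.5% = ¥6,813.75. Over-quota duty = ¥99,429.90 × 36% = ¥35,794.76.
Line duty = ¥6,813.75 + ¥35,794.76 = ¥42,608.51.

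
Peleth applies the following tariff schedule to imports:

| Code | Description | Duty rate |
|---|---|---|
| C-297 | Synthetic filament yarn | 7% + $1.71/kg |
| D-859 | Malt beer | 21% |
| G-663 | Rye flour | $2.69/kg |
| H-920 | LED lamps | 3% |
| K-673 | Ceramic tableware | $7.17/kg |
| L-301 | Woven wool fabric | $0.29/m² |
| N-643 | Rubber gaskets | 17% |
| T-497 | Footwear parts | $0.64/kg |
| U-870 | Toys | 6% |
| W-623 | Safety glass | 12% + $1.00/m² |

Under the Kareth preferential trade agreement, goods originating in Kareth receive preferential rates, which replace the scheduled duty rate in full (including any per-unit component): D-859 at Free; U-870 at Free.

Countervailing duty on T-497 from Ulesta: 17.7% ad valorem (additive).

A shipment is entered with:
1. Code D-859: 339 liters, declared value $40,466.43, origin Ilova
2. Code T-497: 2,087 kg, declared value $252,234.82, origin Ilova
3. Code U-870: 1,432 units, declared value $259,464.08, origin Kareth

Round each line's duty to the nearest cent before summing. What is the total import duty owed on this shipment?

$9,833.63

Line 1 (D-859, Ilova, 339 liters, $40,466.43):
Base rate for D-859 is 21%.
D-859 has an FTA preferential rate, but origin Ilova is not Kareth; base rate stands.
Duty = $40,466.43 × 21% = $8,497.95.
Line 2 (T-497, Ilova, 2,087 kg, $252,234.82):
Base rate for T-497 is $0.64/kg.
The additional-duty order on T-497 targets Ulesta, not Ilova; it does not apply.
Duty = 2,087 × $0.64 = $1,335.68.
Line 3 (U-870, Kareth, 1,432 units, $259,464.08):
Base rate for U-870 is 6%.
Origin Kareth qualifies under the Peleth–Kareth agreement and U-870 is covered: preferential rate Free applies instead.
Duty = $259,464.08 × 0% = $0.00.
Total = $8,497.95 + $1,335.68 + $0.00 = $9,833.63.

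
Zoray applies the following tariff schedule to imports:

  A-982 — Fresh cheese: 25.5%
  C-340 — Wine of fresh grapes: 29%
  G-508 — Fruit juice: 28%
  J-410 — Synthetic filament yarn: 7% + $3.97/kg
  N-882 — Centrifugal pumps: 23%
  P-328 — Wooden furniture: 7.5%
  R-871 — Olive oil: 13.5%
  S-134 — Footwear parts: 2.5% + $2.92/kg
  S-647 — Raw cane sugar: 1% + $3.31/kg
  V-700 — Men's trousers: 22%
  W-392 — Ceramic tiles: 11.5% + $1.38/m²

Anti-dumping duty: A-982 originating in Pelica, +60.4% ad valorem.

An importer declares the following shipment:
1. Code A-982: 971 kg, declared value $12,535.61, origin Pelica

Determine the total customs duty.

$10,768.09

Line 1 (A-982, Pelica, 971 kg, $12,535.61):
Base rate for A-982 is 25.5%.
Additional duty on A-982 from Pelica: +60.4%. Applied ad valorem rate: 25.5% + 60.4% = 85.9%.
Duty = $12,535.61 × 85.9% = $10,768.09.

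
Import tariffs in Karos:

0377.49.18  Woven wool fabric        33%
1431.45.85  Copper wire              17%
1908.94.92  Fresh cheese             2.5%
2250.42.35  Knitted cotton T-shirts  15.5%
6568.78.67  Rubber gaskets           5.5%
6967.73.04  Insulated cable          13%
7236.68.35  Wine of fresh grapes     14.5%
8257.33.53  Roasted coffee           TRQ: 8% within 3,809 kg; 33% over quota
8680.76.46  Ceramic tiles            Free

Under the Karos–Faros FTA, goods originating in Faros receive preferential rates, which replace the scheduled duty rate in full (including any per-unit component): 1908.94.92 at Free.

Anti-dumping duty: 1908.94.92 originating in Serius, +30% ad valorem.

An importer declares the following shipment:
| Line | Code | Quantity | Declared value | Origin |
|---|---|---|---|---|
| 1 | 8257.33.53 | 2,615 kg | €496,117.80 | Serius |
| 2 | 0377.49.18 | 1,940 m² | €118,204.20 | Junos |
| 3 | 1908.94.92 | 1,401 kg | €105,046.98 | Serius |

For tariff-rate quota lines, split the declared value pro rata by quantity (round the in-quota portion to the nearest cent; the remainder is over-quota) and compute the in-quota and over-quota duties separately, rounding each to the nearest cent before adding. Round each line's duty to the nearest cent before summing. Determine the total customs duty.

€112,837.08

Line 1 (8257.33.53, Serius, 2,615 kg, €496,117.80):
Code 8257.33.53 is under a tariff-rate quota (threshold 3,809 kg). Quantity 2,615 kg is within the quota, so the in-quota rate 8% applies to the full value.
Duty = €496,117.80 × 8% = €39,689.42.
Line 2 (0377.49.18, Junos, 1,940 m², €118,204.20):
Base rate for 0377.49.18 is 33%.
Duty = €118,204.20 × 33% = €39,007.39.
Line 3 (1908.94.92, Serius, 1,401 kg, €105,046.98):
Base rate for 1908.94.92 is 2.5%.
1908.94.92 has an FTA preferential rate, but origin Serius is not Faros; base rate stands.
Additional duty on 1908.94.92 from Serius: +30%. Applied ad valorem rate: 2.5% + 30% = 32.5%.
Duty = €105,046.98 × 32.5% = €34,140.27.
Total = €39,689.42 + €39,007.39 + €34,140.27 = €112,837.08.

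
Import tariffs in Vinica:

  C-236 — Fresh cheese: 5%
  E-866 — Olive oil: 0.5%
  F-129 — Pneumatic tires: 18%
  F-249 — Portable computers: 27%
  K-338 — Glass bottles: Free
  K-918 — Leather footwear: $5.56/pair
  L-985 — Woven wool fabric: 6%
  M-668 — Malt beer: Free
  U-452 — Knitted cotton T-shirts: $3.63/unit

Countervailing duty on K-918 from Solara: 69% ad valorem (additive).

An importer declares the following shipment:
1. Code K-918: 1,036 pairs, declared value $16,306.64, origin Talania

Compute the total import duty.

Line 1 (K-918, Talania, 1,036 pairs, $16,306.64):
Base rate for K-918 is $5.56/pair.
The additional-duty order on K-918 targets Solara, not Talania; it does not apply.
Duty = 1,036 × $5.56 = $5,760.16.

$5,760.16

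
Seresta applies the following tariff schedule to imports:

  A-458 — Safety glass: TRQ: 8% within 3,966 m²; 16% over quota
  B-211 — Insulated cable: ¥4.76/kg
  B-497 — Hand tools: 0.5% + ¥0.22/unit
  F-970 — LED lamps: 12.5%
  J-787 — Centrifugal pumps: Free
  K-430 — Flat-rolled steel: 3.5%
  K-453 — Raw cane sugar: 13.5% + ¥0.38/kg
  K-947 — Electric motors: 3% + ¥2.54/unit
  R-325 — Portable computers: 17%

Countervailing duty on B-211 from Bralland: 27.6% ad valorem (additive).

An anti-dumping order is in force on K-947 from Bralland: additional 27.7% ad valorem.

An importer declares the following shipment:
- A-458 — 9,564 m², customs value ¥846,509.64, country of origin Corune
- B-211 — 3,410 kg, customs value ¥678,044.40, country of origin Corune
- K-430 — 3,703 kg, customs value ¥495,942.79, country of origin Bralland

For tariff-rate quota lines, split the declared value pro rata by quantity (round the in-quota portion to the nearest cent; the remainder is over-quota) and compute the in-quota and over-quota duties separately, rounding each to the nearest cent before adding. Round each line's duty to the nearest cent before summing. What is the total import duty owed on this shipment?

Line 1 (A-458, Corune, 9,564 m², ¥846,509.64):
Code A-458 is under a tariff-rate quota (threshold 3,966 m²). In-quota: 3,966 m² at 8%; over-quota: 5,598 m² at 16%.
Pro-rata value split: in-quota = ¥846,509.64 × 3,966/9,564 = ¥351,030.66; over-quota = ¥846,509.64 − ¥351,030.66 = ¥495,478.98.
In-quota duty = ¥351,030.66 × 8% = ¥28,082.45. Over-quota duty = ¥495,478.98 × 16% = ¥79,276.64.
Line duty = ¥28,082.45 + ¥79,276.64 = ¥107,359.09.
Line 2 (B-211, Corune, 3,410 kg, ¥678,044.40):
Base rate for B-211 is ¥4.76/kg.
The additional-duty order on B-211 targets Bralland, not Corune; it does not apply.
Duty = 3,410 × ¥4.76 = ¥16,231.60.
Line 3 (K-430, Bralland, 3,703 kg, ¥495,942.79):
Base rate for K-430 is 3.5%.
Duty = ¥495,942.79 × 3.5% = ¥17,358.00.
Total = ¥107,359.09 + ¥16,231.60 + ¥17,358.00 = ¥140,948.69.

¥140,948.69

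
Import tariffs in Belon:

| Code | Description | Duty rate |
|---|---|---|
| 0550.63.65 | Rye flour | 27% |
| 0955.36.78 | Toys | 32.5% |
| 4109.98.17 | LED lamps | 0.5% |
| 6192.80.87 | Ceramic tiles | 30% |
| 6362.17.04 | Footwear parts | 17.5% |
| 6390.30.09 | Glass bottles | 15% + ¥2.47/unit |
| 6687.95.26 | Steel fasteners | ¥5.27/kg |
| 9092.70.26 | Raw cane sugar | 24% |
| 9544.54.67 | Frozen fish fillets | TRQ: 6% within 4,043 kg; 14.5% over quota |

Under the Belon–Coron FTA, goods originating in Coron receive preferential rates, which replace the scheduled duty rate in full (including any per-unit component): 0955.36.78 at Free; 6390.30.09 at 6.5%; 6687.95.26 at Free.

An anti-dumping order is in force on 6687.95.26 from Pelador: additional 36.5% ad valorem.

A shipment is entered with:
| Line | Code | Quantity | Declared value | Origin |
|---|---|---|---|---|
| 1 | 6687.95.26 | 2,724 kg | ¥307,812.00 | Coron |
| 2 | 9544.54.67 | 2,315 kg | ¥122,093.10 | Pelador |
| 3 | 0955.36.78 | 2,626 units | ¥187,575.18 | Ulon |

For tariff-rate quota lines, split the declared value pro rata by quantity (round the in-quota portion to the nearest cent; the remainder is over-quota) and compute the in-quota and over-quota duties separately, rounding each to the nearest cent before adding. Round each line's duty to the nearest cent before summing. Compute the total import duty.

Line 1 (6687.95.26, Coron, 2,724 kg, ¥307,812.00):
Base rate for 6687.95.26 is ¥5.27/kg.
Origin Coron qualifies under the Belon–Coron agreement and 6687.95.26 is covered: preferential rate Free applies instead.
The additional-duty order on 6687.95.26 targets Pelador, not Coron; it does not apply.
Duty = ¥307,812.00 × 0% = ¥0.00.
Line 2 (9544.54.67, Pelador, 2,315 kg, ¥122,093.10):
Code 9544.54.67 is under a tariff-rate quota (threshold 4,043 kg). Quantity 2,315 kg is within the quota, so the in-quota rate 6% applies to the full value.
Duty = ¥122,093.10 × 6% = ¥7,325.59.
Line 3 (0955.36.78, Ulon, 2,626 units, ¥187,575.18):
Base rate for 0955.36.78 is 32.5%.
0955.36.78 has an FTA preferential rate, but origin Ulon is not Coron; base rate stands.
Duty = ¥187,575.18 × 32.5% = ¥60,961.93.
Total = ¥0.00 + ¥7,325.59 + ¥60,961.93 = ¥68,287.52.

¥68,287.52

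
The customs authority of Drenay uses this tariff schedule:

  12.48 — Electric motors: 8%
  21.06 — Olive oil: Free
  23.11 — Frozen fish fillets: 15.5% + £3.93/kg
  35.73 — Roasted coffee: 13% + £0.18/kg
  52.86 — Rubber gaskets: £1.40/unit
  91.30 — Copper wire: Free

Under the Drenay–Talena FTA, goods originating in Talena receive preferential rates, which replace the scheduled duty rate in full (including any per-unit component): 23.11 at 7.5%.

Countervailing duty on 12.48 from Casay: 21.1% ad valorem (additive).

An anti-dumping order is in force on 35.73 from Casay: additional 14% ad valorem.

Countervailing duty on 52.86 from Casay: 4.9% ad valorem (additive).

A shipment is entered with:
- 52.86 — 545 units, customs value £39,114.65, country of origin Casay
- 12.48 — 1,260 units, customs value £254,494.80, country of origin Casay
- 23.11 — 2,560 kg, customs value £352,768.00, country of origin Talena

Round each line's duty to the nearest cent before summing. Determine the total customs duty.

£103,195.21

Line 1 (52.86, Casay, 545 units, £39,114.65):
Base rate for 52.86 is £1.40/unit.
Additional duty on 52.86 from Casay: +4.9% ad valorem. Applied ad valorem rate = 4.9%.
Duty = £39,114.65 × 4.9% + 545 × £1.40 = £2,679.62.
Line 2 (12.48, Casay, 1,260 units, £254,494.80):
Base rate for 12.48 is 8%.
Additional duty on 12.48 from Casay: +21.1%. Applied ad valorem rate: 8% + 21.1% = 29.1%.
Duty = £254,494.80 × 29.1% = £74,057.99.
Line 3 (23.11, Talena, 2,560 kg, £352,768.00):
Base rate for 23.11 is 15.5% + £3.93/kg.
Origin Talena qualifies under the Drenay–Talena agreement and 23.11 is covered: preferential rate 7.5% applies instead.
Duty = £352,768.00 × 7.5% = £26,457.60.
Total = £2,679.62 + £74,057.99 + £26,457.60 = £103,195.21.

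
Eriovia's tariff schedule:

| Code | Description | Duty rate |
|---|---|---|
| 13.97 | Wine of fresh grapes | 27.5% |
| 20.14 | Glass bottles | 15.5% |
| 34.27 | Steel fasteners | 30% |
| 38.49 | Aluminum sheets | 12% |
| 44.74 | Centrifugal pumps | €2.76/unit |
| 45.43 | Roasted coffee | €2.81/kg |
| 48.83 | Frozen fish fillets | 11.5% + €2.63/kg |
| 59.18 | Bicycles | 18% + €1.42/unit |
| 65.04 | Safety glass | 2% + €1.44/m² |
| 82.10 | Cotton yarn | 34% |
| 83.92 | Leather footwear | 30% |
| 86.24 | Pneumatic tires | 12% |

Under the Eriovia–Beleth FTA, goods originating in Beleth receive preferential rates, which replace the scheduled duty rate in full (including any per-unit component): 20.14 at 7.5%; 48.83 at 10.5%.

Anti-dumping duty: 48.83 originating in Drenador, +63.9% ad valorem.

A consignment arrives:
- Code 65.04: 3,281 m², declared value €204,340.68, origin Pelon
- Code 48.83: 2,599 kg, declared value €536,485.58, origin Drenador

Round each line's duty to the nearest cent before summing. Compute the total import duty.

€420,156.95

Line 1 (65.04, Pelon, 3,281 m², €204,340.68):
Base rate for 65.04 is 2% + €1.44/m².
Duty = €204,340.68 × 2% + 3,281 × €1.44 = €8,811.45.
Line 2 (48.83, Drenador, 2,599 kg, €536,485.58):
Base rate for 48.83 is 11.5% + €2.63/kg.
48.83 has an FTA preferential rate, but origin Drenador is not Beleth; base rate stands.
Additional duty on 48.83 from Drenador: +63.9%. Applied ad valorem rate: 11.5% + 63.9% = 75.4%.
Duty = €536,485.58 × 75.4% + 2,599 × €2.63 = €411,345.50.
Total = €8,811.45 + €411,345.50 = €420,156.95.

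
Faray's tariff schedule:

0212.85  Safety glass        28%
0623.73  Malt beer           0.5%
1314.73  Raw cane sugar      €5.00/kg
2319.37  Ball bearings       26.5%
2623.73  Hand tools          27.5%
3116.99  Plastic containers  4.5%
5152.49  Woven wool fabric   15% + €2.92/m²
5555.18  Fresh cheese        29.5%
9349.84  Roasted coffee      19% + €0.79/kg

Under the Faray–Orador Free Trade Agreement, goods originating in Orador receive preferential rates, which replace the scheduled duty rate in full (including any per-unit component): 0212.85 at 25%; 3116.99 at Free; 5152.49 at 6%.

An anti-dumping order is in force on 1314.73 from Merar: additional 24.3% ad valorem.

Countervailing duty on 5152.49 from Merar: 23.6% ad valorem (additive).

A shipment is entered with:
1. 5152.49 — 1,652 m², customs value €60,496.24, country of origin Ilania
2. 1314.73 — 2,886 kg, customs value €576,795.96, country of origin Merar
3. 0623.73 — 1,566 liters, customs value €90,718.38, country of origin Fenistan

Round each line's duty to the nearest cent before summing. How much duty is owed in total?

€168,943.29

Line 1 (5152.49, Ilania, 1,652 m², €60,496.24):
Base rate for 5152.49 is 15% + €2.92/m².
5152.49 has an FTA preferential rate, but origin Ilania is not Orador; base rate stands.
The additional-duty order on 5152.49 targets Merar, not Ilania; it does not apply.
Duty = €60,496.24 × 15% + 1,652 × €2.92 = €13,898.28.
Line 2 (1314.73, Merar, 2,886 kg, €576,795.96):
Base rate for 1314.73 is €5.00/kg.
Additional duty on 1314.73 from Merar: +24.3% ad valorem. Applied ad valorem rate = 24.3%.
Duty = €576,795.96 × 24.3% + 2,886 × €5.00 = €154,591.42.
Line 3 (0623.73, Fenistan, 1,566 liters, €90,718.38):
Base rate for 0623.73 is 0.5%.
Duty = €90,718.38 × 0.5% = €453.59.
Total = €13,898.28 + €154,591.42 + €453.59 = €168,943.29.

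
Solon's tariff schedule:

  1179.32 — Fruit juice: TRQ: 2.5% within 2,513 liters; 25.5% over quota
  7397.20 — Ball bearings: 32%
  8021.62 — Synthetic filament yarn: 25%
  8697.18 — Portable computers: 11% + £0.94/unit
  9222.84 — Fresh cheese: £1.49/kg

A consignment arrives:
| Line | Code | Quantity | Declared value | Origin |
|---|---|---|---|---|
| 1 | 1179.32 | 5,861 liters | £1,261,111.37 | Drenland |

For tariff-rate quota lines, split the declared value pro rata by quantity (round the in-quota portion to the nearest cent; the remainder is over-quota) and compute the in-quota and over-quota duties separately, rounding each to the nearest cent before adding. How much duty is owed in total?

Line 1 (1179.32, Drenland, 5,861 liters, £1,261,111.37):
Code 1179.32 is under a tariff-rate quota (threshold 2,513 liters). In-quota: 2,513 liters at 2.5%; over-quota: 3,348 liters at 25.5%.
Pro-rata value split: in-quota = £1,261,111.37 × 2,513/5,861 = £540,722.21; over-quota = £1,261,111.37 − £540,722.21 = £720,389.16.
In-quota duty = £540,722.21 × 2.5% = £13,518.06. Over-quota duty = £720,389.16 × 25.5% = £183,699.24.
Line duty = £13,518.06 + £183,699.24 = £197,217.30.

£197,217.30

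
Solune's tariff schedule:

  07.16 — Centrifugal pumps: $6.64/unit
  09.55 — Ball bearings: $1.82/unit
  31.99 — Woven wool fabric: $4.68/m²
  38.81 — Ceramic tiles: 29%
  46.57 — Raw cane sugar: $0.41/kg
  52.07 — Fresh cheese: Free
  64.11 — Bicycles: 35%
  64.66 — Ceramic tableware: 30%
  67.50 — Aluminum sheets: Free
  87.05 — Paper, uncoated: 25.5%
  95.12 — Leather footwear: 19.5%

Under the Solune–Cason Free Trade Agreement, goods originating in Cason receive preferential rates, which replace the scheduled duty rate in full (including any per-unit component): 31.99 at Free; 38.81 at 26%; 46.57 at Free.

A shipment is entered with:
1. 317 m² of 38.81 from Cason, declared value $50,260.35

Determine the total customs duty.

$13,067.69

Line 1 (38.81, Cason, 317 m², $50,260.35):
Base rate for 38.81 is 29%.
Origin Cason qualifies under the Solune–Cason agreement and 38.81 is covered: preferential rate 26% applies instead.
Duty = $50,260.35 × 26% = $13,067.69.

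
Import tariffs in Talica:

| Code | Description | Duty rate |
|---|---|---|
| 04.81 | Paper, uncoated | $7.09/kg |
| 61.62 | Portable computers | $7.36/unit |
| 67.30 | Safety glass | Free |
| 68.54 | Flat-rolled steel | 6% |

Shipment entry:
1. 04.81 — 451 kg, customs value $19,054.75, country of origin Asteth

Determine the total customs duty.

$3,197.59

Line 1 (04.81, Asteth, 451 kg, $19,054.75):
Base rate for 04.81 is $7.09/kg.
Duty = 451 × $7.09 = $3,197.59.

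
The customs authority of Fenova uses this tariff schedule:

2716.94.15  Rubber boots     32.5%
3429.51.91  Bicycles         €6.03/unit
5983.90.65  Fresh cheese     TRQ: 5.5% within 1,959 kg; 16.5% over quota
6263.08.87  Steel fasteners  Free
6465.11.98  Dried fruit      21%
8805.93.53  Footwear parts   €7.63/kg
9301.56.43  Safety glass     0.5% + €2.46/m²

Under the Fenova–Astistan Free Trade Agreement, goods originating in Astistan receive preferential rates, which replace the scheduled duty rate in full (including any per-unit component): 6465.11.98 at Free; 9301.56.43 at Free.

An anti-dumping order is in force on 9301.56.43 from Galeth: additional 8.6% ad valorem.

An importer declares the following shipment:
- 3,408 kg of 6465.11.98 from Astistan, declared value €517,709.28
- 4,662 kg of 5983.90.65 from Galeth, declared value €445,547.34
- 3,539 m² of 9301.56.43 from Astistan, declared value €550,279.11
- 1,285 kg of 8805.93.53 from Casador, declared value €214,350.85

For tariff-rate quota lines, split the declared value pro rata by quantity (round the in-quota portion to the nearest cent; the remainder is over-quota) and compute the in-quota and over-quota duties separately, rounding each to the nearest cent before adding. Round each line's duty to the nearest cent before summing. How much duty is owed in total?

Line 1 (6465.11.98, Astistan, 3,408 kg, €517,709.28):
Base rate for 6465.11.98 is 21%.
Origin Astistan qualifies under the Fenova–Astistan agreement and 6465.11.98 is covered: preferential rate Free applies instead.
Duty = €517,709.28 × 0% = €0.00.
Line 2 (5983.90.65, Galeth, 4,662 kg, €445,547.34):
Code 5983.90.65 is under a tariff-rate quota (threshold 1,959 kg). In-quota: 1,959 kg at 5.5%; over-quota: 2,703 kg at 16.5%.
Pro-rata value split: in-quota = €445,547.34 × 1,959/4,662 = €187,221.63; over-quota = €445,547.34 − €187,221.63 = €258,325.71.
In-quota duty = €187,221.63 × 5.5% = €10,297.19. Over-quota duty = €258,325.71 × 16.5% = €42,623.74.
Line duty = €10,297.19 + €42,623.74 = €52,920.93.
Line 3 (9301.56.43, Astistan, 3,539 m², €550,279.11):
Base rate for 9301.56.43 is 0.5% + €2.46/m².
Origin Astistan qualifies under the Fenova–Astistan agreement and 9301.56.43 is covered: preferential rate Free applies instead.
The additional-duty order on 9301.56.43 targets Galeth, not Astistan; it does not apply.
Duty = €550,279.11 × 0% = €0.00.
Line 4 (8805.93.53, Casador, 1,285 kg, €214,350.85):
Base rate for 8805.93.53 is €7.63/kg.
Duty = 1,285 × €7.63 = €9,804.55.
Total = €0.00 + €52,920.93 + €0.00 + €9,804.55 = €62,725.48.

€62,725.48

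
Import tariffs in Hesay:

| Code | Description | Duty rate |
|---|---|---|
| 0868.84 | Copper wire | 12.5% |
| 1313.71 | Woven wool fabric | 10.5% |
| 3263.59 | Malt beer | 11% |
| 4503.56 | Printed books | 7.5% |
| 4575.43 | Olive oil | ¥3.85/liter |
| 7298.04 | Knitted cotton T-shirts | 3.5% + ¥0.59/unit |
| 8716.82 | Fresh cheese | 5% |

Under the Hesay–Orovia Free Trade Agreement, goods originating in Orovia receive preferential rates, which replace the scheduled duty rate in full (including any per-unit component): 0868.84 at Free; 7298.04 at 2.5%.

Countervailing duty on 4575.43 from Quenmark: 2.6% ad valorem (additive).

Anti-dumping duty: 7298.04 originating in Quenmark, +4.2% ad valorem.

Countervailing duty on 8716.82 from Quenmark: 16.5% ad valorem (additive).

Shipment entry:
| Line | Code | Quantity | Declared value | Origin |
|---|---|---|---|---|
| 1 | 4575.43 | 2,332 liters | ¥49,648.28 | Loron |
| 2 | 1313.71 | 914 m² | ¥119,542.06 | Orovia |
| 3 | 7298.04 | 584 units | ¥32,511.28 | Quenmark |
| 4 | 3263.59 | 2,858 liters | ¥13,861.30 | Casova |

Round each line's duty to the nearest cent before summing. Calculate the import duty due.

Line 1 (4575.43, Loron, 2,332 liters, ¥49,648.28):
Base rate for 4575.43 is ¥3.85/liter.
The additional-duty order on 4575.43 targets Quenmark, not Loron; it does not apply.
Duty = 2,332 × ¥3.85 = ¥8,978.20.
Line 2 (1313.71, Orovia, 914 m², ¥119,542.06):
Base rate for 1313.71 is 10.5%.
Origin Orovia is the FTA partner but 1313.71 is not on the preference list; base rate stands.
Duty = ¥119,542.06 × 10.5% = ¥12,551.92.
Line 3 (7298.04, Quenmark, 584 units, ¥32,511.28):
Base rate for 7298.04 is 3.5% + ¥0.59/unit.
7298.04 has an FTA preferential rate, but origin Quenmark is not Orovia; base rate stands.
Additional duty on 7298.04 from Quenmark: +4.2%. Applied ad valorem rate: 3.5% + 4.2% = 7.7%.
Duty = ¥32,511.28 × 7.7% + 584 × ¥0.59 = ¥2,847.93.
Line 4 (3263.59, Casova, 2,858 liters, ¥13,861.30):
Base rate for 3263.59 is 11%.
Duty = ¥13,861.30 × 11% = ¥1,524.74.
Total = ¥8,978.20 + ¥12,551.92 + ¥2,847.93 + ¥1,524.74 = ¥25,902.79.

¥25,902.79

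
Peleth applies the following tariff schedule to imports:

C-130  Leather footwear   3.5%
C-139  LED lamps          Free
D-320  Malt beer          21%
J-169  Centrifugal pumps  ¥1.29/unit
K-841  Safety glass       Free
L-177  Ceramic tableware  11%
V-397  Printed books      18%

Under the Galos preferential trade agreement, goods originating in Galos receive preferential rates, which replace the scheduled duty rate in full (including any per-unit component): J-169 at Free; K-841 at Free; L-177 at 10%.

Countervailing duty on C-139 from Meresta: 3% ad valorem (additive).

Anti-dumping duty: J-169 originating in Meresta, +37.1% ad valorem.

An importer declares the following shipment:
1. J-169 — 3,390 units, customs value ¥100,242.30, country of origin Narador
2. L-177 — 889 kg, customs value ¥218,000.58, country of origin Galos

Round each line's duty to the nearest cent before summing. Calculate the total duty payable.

Line 1 (J-169, Narador, 3,390 units, ¥100,242.30):
Base rate for J-169 is ¥1.29/unit.
J-169 has an FTA preferential rate, but origin Narador is not Galos; base rate stands.
The additional-duty order on J-169 targets Meresta, not Narador; it does not apply.
Duty = 3,390 × ¥1.29 = ¥4,373.10.
Line 2 (L-177, Galos, 889 kg, ¥218,000.58):
Base rate for L-177 is 11%.
Origin Galos qualifies under the Peleth–Galos agreement and L-177 is covered: preferential rate 10% applies instead.
Duty = ¥218,000.58 × 10% = ¥21,800.06.
Total = ¥4,373.10 + ¥21,800.06 = ¥26,173.16.

¥26,173.16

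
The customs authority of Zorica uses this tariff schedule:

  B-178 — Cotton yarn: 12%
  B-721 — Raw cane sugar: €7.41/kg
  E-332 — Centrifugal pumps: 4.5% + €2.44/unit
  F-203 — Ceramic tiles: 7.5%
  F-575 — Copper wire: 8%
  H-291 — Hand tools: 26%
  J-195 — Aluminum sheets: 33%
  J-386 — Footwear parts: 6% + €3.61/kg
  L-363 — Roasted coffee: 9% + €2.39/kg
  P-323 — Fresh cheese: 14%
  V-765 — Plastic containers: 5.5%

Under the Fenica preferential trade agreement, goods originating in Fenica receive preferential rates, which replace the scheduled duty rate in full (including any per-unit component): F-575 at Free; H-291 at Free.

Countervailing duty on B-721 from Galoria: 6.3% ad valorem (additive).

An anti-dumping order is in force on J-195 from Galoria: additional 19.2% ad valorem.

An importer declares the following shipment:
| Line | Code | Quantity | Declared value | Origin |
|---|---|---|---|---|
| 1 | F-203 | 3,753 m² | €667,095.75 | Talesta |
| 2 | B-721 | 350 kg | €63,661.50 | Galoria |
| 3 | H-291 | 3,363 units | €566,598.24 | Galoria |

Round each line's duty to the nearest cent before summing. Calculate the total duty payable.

Line 1 (F-203, Talesta, 3,753 m², €667,095.75):
Base rate for F-203 is 7.5%.
Duty = €667,095.75 × 7.5% = €50,032.18.
Line 2 (B-721, Galoria, 350 kg, €63,661.50):
Base rate for B-721 is €7.41/kg.
Additional duty on B-721 from Galoria: +6.3% ad valorem. Applied ad valorem rate = 6.3%.
Duty = €63,661.50 × 6.3% + 350 × €7.41 = €6,604.17.
Line 3 (H-291, Galoria, 3,363 units, €566,598.24):
Base rate for H-291 is 26%.
H-291 has an FTA preferential rate, but origin Galoria is not Fenica; base rate stands.
Duty = €566,598.24 × 26% = €147,315.54.
Total = €50,032.18 + €6,604.17 + €147,315.54 = €203,951.89.

€203,951.89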